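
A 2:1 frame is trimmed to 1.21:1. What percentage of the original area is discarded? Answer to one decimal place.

1.21:1 is narrower than 2:1, so the crop keeps the full height and trims the width.
Fraction kept = (1.210)/(2.000) ≈ 60.50%, so 39.50% is lost.

39.5%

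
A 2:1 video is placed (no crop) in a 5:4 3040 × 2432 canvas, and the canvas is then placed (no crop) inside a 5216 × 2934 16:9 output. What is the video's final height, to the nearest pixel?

1834 px

First fit — 2:1 into 3040×2432 spans the width: 3040.00 × 1520.00.
5:4 in 5216×2934: fills the height, so the intermediate becomes 3667.50 × 2934.00 — a scale of ×1.2064.
So the video's height is 1520.00 × 1.2064 ≈ 1833.75.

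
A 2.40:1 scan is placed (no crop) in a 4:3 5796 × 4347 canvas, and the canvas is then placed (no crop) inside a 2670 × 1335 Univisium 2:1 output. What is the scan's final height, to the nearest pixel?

742 px

Inside the 5796×4347 canvas the scan is width-limited at 5796.00 × 2415.00.
4:3 in 2670×1335: fills the height, so the intermediate becomes 1780.00 × 1335.00 — a scale of ×0.3071.
So the scan's height is 2415.00 × 0.3071 ≈ 741.67.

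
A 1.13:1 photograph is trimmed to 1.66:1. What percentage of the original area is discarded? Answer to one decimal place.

31.9%

Going from 1.13:1 to 1.66:1 means cutting height while keeping width.
Fraction kept = (1.130)/(1.660) ≈ 68.07%, so 31.93% is lost.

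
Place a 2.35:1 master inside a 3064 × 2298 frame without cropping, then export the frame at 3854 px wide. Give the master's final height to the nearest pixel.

In the 3064×2298 frame the master fills the width: height = 3064 / 2.350 ≈ 1303.83 px.
Scaling 3064 → 3854 is ×1.2578, so the height becomes 1303.83 × 1.2578 ≈ 1640.00 px.

1640 px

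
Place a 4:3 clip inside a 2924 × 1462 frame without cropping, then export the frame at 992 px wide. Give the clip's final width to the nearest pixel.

Fitted into 2924×1462, the clip spans the height; its width is 1462 × 4/3 ≈ 1949.33 px.
The frame scales by 992/2924 = 0.3393; 1949.33 × 0.3393 ≈ 661.33 px.

661 px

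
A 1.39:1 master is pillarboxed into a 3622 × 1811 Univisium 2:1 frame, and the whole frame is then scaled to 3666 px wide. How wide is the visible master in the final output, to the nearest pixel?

2548 px

In the 3622×1811 frame the master fills the height: width = 1811 × 1.390 ≈ 2517.29 px.
The frame scales by 3666/3622 = 1.0121; 2517.29 × 1.0121 ≈ 2547.87 px.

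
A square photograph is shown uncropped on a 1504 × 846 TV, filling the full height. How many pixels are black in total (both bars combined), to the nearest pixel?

That makes the image 846.0000 px wide (846 × 1/1).
Leftover width: 1504 − 846.0000 = 658.0000 px.
Across the 846-px span: 658.0000 × 846 ≈ 556668 px.

556668 pixels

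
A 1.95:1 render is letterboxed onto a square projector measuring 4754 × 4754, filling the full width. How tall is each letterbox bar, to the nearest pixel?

1158 px

That makes the image 2437.95 px tall (4754 / 1.950).
Leftover height: 4754 − 2437.95 = 2316.05 px → 1158.03 each side.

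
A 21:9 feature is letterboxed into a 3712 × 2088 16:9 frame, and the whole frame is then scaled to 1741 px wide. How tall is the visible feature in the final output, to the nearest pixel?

At 3712×2088 the feature is width-limited, so height = 3712 × 9/21 ≈ 1590.86 px.
Resizing to 1741 px wide multiplies everything by 0.4690: 1590.86 → 746.14 px.

746 px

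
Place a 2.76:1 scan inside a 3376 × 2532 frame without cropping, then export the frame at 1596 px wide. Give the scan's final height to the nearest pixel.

In the 3376×2532 frame the scan fills the width: height = 3376 / 2.760 ≈ 1223.19 px.
The frame scales by 1596/3376 = 0.4727; 1223.19 × 0.4727 ≈ 578.26 px.

578 px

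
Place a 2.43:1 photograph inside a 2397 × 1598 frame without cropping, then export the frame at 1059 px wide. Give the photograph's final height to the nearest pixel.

436 px

In the 2397×1598 frame the photograph fills the width: height = 2397 / 2.430 ≈ 986.42 px.
The frame scales by 1059/2397 = 0.4418; 986.42 × 0.4418 ≈ 435.80 px.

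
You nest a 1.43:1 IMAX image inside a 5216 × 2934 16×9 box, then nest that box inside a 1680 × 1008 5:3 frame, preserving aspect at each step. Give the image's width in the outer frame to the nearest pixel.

1351 px

1.43:1 IMAX in 5216×2934: fills the height, so the image is 4195.62 × 2934.00.
The 16×9 canvas is width-limited in 1680×1008, giving 1680.00 × 945.00; scale factor 0.3221.
So the image's width is 4195.62 × 0.3221 ≈ 1351.35.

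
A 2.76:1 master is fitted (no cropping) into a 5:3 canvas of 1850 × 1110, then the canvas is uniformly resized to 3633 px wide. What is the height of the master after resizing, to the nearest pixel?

1316 px

In the 1850×1110 frame the master fills the width: height = 1850 / 2.760 ≈ 670.29 px.
The frame scales by 3633/1850 = 1.9638; 670.29 × 1.9638 ≈ 1316.30 px.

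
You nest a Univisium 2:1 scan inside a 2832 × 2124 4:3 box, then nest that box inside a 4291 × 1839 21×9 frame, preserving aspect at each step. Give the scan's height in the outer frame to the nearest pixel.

1226 px

Univisium 2:1 in 2832×2124: fills the width, so the scan is 2832.00 × 1416.00.
The 4:3 canvas is height-limited in 4291×1839, giving 2452.00 × 1839.00; scale factor 0.8658.
The scan scales with it: height 1416.00 × 0.8658 ≈ 1226.00.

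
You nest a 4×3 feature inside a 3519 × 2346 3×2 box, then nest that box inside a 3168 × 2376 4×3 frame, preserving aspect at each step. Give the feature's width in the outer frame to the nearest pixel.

2816 px

First fit — 4×3 into 3519×2346 spans the height: 3128.00 × 2346.00.
3×2 in 3168×2376: fills the width, so the intermediate becomes 3168.00 × 2112.00 — a scale of ×0.9003.
Applying the same ×0.9003: 3128.00 → 2816.00.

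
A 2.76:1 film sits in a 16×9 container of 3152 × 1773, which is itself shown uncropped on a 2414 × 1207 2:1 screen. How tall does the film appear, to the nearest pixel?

777 px

Inside the 3152×1773 canvas the film is width-limited at 3152.00 × 1142.03.
16×9 in 2414×1207: fills the height, so the intermediate becomes 2145.78 × 1207.00 — a scale of ×0.6808.
The film scales with it: height 1142.03 × 0.6808 ≈ 777.46.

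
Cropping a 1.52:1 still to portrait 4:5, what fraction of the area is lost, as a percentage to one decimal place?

Going from 1.52:1 to portrait 4:5 means cutting width while keeping height.
(0.800)/(1.520) ≈ 0.526 of the area survives, leaving 47.37% discarded.

47.4%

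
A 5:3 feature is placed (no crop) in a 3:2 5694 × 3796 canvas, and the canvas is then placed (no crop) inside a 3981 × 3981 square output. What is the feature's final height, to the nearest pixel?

2389 px

Inside the 5694×3796 canvas the feature is width-limited at 5694.00 × 3416.40.
3:2 in 3981×3981: fills the width, so the intermediate becomes 3981.00 × 2654.00 — a scale of ×0.6992.
So the feature's height is 3416.40 × 0.6992 ≈ 2388.60.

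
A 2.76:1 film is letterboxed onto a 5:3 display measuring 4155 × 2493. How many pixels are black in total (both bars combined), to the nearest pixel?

2.76:1 is wider than 5:3, so it spans the full width.
That makes the image 1505.4348 px tall (4155 / 2.760).
Leftover height: 2493 − 1505.4348 = 987.5652 px.
Across the 4155-px span: 987.5652 × 4155 ≈ 4103333 px.

4103333 pixels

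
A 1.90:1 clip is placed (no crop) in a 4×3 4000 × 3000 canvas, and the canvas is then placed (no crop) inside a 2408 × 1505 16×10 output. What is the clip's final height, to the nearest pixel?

First fit — 1.90:1 into 4000×3000 spans the width: 4000.00 × 2105.26.
The 4×3 canvas is height-limited in 2408×1505, giving 2006.67 × 1505.00; scale factor 0.5017.
So the clip's height is 2105.26 × 0.5017 ≈ 1056.14.

1056 px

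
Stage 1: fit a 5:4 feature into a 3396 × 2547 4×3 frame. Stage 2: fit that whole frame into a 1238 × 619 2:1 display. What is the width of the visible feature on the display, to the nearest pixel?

5:4 in 3396×2547: fills the height, so the feature is 3183.75 × 2547.00.
The 4×3 canvas is height-limited in 1238×619, giving 825.33 × 619.00; scale factor 0.2430.
So the feature's width is 3183.75 × 0.2430 ≈ 773.75.

774 px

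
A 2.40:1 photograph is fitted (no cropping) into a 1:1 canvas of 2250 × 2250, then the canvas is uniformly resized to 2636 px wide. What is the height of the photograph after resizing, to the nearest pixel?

In the 2250×2250 frame the photograph fills the width: height = 2250 / 2.400 ≈ 937.50 px.
Scaling 2250 → 2636 is ×1.1716, so the height becomes 937.50 × 1.1716 ≈ 1098.33 px.

1098 px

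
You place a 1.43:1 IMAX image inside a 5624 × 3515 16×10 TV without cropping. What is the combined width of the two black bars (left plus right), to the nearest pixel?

1.43:1 IMAX is narrower than 16×10, so it spans the full height.
Content width = 3515 × 1.430 ≈ 5026.45 px.
5624 − 5026.45 = 597.55 px of bars.

598 px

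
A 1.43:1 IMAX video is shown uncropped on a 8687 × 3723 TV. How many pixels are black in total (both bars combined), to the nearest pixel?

1.43:1 IMAX is narrower than 21×9, so it spans the full height.
Content width = 3723 × 1.430 ≈ 5323.8900 px.
Black = 8687 − 5323.8900 = 3363.1100 px.
Bar area = 3363.1100 × 3723 ≈ 12520859 px.

12520859 pixels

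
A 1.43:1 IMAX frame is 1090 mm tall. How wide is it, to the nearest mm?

1559 mm

Width = 1090 × 1.430 = 1558.70.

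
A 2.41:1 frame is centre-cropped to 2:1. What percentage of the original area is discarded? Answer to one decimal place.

Going from 2.41:1 to 2:1 means cutting width while keeping height.
(2.000)/(2.410) ≈ 0.830 of the area survives, leaving 17.01% discarded.

17.0%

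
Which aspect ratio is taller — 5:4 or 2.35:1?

5:4

5:4 = 1.25 and 2.35; 2.35 > 1.25. The smaller width-to-height ratio is the taller frame.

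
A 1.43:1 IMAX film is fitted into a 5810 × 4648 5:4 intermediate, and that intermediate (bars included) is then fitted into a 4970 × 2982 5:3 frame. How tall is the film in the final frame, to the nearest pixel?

2607 px

Inside the 5810×4648 canvas the film is width-limited at 5810.00 × 4062.94.
Second fit — the 5:4 canvas into 4970×2982 spans the height: 3727.50 × 2982.00 (×0.6416 from 5810×4648).
The film scales with it: height 4062.94 × 0.6416 ≈ 2606.64.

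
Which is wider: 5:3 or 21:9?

21:9

5:3 = 1.667 and 21:9 = 2.333; 2.333 > 1.667.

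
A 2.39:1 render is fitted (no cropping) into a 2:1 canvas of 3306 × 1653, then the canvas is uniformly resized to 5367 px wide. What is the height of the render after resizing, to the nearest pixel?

Fitted into 3306×1653, the render spans the width; its height is 3306 / 2.390 ≈ 1383.26 px.
The frame scales by 5367/3306 = 1.6234; 1383.26 × 1.6234 ≈ 2245.61 px.

2246 px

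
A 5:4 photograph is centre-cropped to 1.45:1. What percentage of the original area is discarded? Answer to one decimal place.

13.8%

The width stays; only height is cut (since 1.45:1 is wider than 5:4).
(1.250)/(1.450) ≈ 0.862 of the area survives, leaving 13.79% discarded.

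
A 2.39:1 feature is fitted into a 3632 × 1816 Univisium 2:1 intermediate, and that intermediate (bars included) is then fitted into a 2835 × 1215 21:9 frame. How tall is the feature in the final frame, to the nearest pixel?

1017 px

Inside the 3632×1816 canvas the feature is width-limited at 3632.00 × 1519.67.
The Univisium 2:1 canvas is height-limited in 2835×1215, giving 2430.00 × 1215.00; scale factor 0.6691.
Applying the same ×0.6691: 1519.67 → 1016.74.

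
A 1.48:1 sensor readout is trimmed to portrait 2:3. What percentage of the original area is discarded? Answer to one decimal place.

The height stays; only width is cut (since portrait 2:3 is narrower than 1.48:1).
Area ratio = (0.667)/(1.480) = 45.05%; the remaining 54.95% is cropped out.

55.0%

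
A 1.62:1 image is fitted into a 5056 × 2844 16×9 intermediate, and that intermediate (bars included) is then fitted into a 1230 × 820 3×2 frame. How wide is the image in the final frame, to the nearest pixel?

1121 px

First fit — 1.62:1 into 5056×2844 spans the height: 4607.28 × 2844.00.
16×9 in 1230×820: fills the width, so the intermediate becomes 1230.00 × 691.88 — a scale of ×0.2433.
The image scales with it: width 4607.28 × 0.2433 ≈ 1120.84.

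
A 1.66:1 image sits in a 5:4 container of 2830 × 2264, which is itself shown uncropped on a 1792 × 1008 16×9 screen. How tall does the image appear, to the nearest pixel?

759 px

Inside the 2830×2264 canvas the image is width-limited at 2830.00 × 1704.82.
Second fit — the 5:4 canvas into 1792×1008 spans the height: 1260.00 × 1008.00 (×0.4452 from 2830×2264).
Applying the same ×0.4452: 1704.82 → 759.04.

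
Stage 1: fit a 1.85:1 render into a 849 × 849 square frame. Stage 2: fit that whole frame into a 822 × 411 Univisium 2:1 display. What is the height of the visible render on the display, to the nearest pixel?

Inside the 849×849 canvas the render is width-limited at 849.00 × 458.92.
square in 822×411: fills the height, so the intermediate becomes 411.00 × 411.00 — a scale of ×0.4841.
Applying the same ×0.4841: 458.92 → 222.16.

222 px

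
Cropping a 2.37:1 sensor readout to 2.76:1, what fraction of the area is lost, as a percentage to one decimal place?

14.1%

Going from 2.37:1 to 2.76:1 means cutting height while keeping width.
Area ratio = (2.370)/(2.760) = 85.87%; the remaining 14.13% is cropped out.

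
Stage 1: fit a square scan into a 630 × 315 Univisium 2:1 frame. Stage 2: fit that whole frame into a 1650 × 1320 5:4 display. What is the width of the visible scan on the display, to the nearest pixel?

825 px

square in 630×315: fills the height, so the scan is 315.00 × 315.00.
The Univisium 2:1 canvas is width-limited in 1650×1320, giving 1650.00 × 825.00; scale factor 2.6190.
So the scan's width is 315.00 × 2.6190 ≈ 825.00.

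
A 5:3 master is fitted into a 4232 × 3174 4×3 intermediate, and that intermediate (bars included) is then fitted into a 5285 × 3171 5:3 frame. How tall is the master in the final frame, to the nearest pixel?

2537 px

Inside the 4232×3174 canvas the master is width-limited at 4232.00 × 2539.20.
Second fit — the 4×3 canvas into 5285×3171 spans the height: 4228.00 × 3171.00 (×0.9991 from 4232×3174).
So the master's height is 2539.20 × 0.9991 ≈ 2536.80.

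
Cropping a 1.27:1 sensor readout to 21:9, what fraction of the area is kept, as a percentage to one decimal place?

54.4%

Going from 1.27:1 to 21:9 means cutting height while keeping width.
(1.270)/(2.333) ≈ 0.544 of the area survives.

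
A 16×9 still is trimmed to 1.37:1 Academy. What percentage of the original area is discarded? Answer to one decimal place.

22.9%

The height stays; only width is cut (since 1.37:1 Academy is narrower than 16×9).
Area ratio = (1.370)/(1.778) = 77.06%; the remaining 22.94% is cropped out.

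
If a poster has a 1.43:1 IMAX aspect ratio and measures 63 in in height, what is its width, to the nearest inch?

At 1.43:1 IMAX, 63 × 1.430 ≈ 90.09.

90 in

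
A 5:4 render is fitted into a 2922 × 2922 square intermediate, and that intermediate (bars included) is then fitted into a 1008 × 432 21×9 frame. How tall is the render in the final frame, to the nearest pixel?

346 px

5:4 in 2922×2922: fills the width, so the render is 2922.00 × 2337.60.
square in 1008×432: fills the height, so the intermediate becomes 432.00 × 432.00 — a scale of ×0.1478.
The render scales with it: height 2337.60 × 0.1478 ≈ 345.60.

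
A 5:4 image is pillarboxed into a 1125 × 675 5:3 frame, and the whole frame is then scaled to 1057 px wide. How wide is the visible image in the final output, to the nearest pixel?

793 px

Fitted into 1125×675, the image spans the height; its width is 675 × 5/4 ≈ 843.75 px.
The frame scales by 1057/1125 = 0.9396; 843.75 × 0.9396 ≈ 792.75 px.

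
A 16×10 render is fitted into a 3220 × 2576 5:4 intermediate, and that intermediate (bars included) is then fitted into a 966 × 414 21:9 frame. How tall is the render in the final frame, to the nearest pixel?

First fit — 16×10 into 3220×2576 spans the width: 3220.00 × 2012.50.
5:4 in 966×414: fills the height, so the intermediate becomes 517.50 × 414.00 — a scale of ×0.1607.
Applying the same ×0.1607: 2012.50 → 323.44.

323 px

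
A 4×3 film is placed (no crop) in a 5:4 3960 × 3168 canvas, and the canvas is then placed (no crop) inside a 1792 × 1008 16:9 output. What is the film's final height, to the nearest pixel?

945 px

Inside the 3960×3168 canvas the film is width-limited at 3960.00 × 2970.00.
5:4 in 1792×1008: fills the height, so the intermediate becomes 1260.00 × 1008.00 — a scale of ×0.3182.
Applying the same ×0.3182: 2970.00 → 945.00.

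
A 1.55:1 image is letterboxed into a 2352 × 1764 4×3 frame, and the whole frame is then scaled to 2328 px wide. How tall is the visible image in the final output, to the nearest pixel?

1502 px

In the 2352×1764 frame the image fills the width: height = 2352 / 1.550 ≈ 1517.42 px.
Resizing to 2328 px wide multiplies everything by 0.9898: 1517.42 → 1501.94 px.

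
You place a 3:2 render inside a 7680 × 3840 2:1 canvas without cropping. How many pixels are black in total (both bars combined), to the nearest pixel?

7372800 pixels

3:2 (1.500) < 2:1 (2.000), so the render fills the height.
Content width = 3840 × 3/2 ≈ 5760.0000 px.
Leftover width: 7680 − 5760.0000 = 1920.0000 px.
That's 1920.0000 × 3840 ≈ 7372800 black pixels.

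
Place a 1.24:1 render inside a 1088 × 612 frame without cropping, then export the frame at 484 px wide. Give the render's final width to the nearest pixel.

Fitted into 1088×612, the render spans the height; its width is 612 × 1.240 ≈ 758.88 px.
The frame scales by 484/1088 = 0.4449; 758.88 × 0.4449 ≈ 337.59 px.

338 px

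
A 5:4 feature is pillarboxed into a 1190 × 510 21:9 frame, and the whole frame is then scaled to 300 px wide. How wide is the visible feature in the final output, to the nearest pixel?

161 px

Fitted into 1190×510, the feature spans the height; its width is 510 × 5/4 ≈ 637.50 px.
The frame scales by 300/1190 = 0.2521; 637.50 × 0.2521 ≈ 160.71 px.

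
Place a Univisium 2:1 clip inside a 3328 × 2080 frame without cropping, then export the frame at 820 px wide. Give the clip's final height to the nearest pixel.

410 px

Fitted into 3328×2080, the clip spans the width; its height is 3328 × 1/2 ≈ 1664.00 px.
Scaling 3328 → 820 is ×0.2464, so the height becomes 1664.00 × 0.2464 ≈ 410.00 px.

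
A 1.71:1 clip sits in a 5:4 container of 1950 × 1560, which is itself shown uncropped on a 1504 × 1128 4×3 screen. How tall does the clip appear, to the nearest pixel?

1.71:1 in 1950×1560: fills the width, so the clip is 1950.00 × 1140.35.
The 5:4 canvas is height-limited in 1504×1128, giving 1410.00 × 1128.00; scale factor 0.7231.
The clip scales with it: height 1140.35 × 0.7231 ≈ 824.56.

825 px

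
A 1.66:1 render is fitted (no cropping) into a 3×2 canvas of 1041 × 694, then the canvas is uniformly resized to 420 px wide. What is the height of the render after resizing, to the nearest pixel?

253 px

In the 1041×694 frame the render fills the width: height = 1041 / 1.660 ≈ 627.11 px.
The frame scales by 420/1041 = 0.4035; 627.11 × 0.4035 ≈ 253.01 px.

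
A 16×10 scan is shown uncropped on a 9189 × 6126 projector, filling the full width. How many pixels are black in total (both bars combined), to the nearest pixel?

3518238 pixels

The scan is 9189 × 10/16 ≈ 5743.1250 px tall.
Black = 6126 − 5743.1250 = 382.8750 px.
Across the 9189-px span: 382.8750 × 9189 ≈ 3518238 px.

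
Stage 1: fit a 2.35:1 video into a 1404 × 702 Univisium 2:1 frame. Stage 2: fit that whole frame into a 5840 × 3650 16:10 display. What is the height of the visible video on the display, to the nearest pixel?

2485 px

Inside the 1404×702 canvas the video is width-limited at 1404.00 × 597.45.
Second fit — the Univisium 2:1 canvas into 5840×3650 spans the width: 5840.00 × 2920.00 (×4.1595 from 1404×702).
Applying the same ×4.1595: 597.45 → 2485.11.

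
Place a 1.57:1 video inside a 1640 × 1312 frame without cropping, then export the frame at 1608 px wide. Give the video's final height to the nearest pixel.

1024 px

In the 1640×1312 frame the video fills the width: height = 1640 / 1.570 ≈ 1044.59 px.
Scaling 1640 → 1608 is ×0.9805, so the height becomes 1044.59 × 0.9805 ≈ 1024.20 px.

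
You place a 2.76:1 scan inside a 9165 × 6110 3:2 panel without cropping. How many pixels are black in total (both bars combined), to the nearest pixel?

2.76:1 is wider than 3:2, so it spans the full width.
That makes the image 3320.6522 px tall (9165 / 2.760).
6110 − 3320.6522 = 2789.3478 px of bars.
That's 2789.3478 × 9165 ≈ 25564373 black pixels.

25564373 pixels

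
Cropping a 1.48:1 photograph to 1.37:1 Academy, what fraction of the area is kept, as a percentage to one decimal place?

92.6%

Going from 1.48:1 to 1.37:1 Academy means cutting width while keeping height.
(1.370)/(1.480) ≈ 0.926 of the area survives.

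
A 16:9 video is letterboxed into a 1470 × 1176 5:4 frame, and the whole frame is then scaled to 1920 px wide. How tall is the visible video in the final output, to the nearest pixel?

1080 px

In the 1470×1176 frame the video fills the width: height = 1470 × 9/16 ≈ 826.88 px.
Resizing to 1920 px wide multiplies everything by 1.3061: 826.88 → 1080.00 px.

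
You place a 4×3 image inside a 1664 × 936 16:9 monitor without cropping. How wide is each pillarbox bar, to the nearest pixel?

208 px

4×3 is narrower than 16:9, so it spans the full height.
The image is 936 × 4/3 ≈ 1248.00 px wide.
Black = 1664 − 1248.00 = 416.00 px, or 208.00 per bar.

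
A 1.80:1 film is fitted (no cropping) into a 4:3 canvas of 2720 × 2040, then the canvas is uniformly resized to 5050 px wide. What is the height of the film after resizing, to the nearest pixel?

2806 px

In the 2720×2040 frame the film fills the width: height = 2720 / 1.800 ≈ 1511.11 px.
Scaling 2720 → 5050 is ×1.8566, so the height becomes 1511.11 × 1.8566 ≈ 2805.56 px.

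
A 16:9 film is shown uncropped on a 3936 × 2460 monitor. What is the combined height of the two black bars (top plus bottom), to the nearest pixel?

246 px

16:9 (1.778) > 16×10 (1.600), so the film fills the width.
The film is 3936 × 9/16 ≈ 2214.00 px tall.
2460 − 2214.00 = 246.00 px of bars.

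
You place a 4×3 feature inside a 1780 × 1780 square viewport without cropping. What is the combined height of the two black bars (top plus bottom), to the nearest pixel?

445 px

Since 1.333 > 1.000, the feature is width-limited.
The feature is 1780 × 3/4 ≈ 1335.00 px tall.
Black = 1780 − 1335.00 = 445.00 px.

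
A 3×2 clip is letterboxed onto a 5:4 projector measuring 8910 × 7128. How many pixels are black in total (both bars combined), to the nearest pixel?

Since 1.500 > 1.250, the clip is width-limited.
Content height = 8910 × 2/3 ≈ 5940.0000 px.
Black = 7128 − 5940.0000 = 1188.0000 px.
Bar area = 1188.0000 × 8910 ≈ 10585080 px.

10585080 pixels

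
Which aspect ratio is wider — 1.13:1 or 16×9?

16×9

1.13 and 16×9 = 1.778; 1.778 > 1.13.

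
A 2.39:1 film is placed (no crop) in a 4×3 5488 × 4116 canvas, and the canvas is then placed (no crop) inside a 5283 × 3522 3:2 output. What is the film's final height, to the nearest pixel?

1965 px

Inside the 5488×4116 canvas the film is width-limited at 5488.00 × 2296.23.
Second fit — the 4×3 canvas into 5283×3522 spans the height: 4696.00 × 3522.00 (×0.8557 from 5488×4116).
Applying the same ×0.8557: 2296.23 → 1964.85.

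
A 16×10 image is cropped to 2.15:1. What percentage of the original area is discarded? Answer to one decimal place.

2.15:1 is wider than 16×10, so the crop keeps the full width and trims the height.
(1.600)/(2.150) ≈ 0.744 of the area survives, leaving 25.58% discarded.

25.6%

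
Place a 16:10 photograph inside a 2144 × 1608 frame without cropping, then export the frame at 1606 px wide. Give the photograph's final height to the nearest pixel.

1004 px

At 2144×1608 the photograph is width-limited, so height = 2144 × 10/16 ≈ 1340.00 px.
Resizing to 1606 px wide multiplies everything by 0.7491: 1340.00 → 1003.75 px.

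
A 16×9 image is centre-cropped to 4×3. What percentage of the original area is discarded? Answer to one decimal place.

25.0%

Going from 16×9 to 4×3 means cutting width while keeping height.
Fraction kept = (1.333)/(1.778) ≈ 75.00%, so 25.00% is lost.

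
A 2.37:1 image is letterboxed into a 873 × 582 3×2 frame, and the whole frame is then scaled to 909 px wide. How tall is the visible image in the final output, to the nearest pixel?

384 px

Fitted into 873×582, the image spans the width; its height is 873 / 2.370 ≈ 368.35 px.
Scaling 873 → 909 is ×1.0412, so the height becomes 368.35 × 1.0412 ≈ 383.54 px.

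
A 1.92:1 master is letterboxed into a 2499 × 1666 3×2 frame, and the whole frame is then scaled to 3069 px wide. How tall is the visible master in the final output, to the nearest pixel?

Fitted into 2499×1666, the master spans the width; its height is 2499 / 1.920 ≈ 1301.56 px.
Scaling 2499 → 3069 is ×1.2281, so the height becomes 1301.56 × 1.2281 ≈ 1598.44 px.

1598 px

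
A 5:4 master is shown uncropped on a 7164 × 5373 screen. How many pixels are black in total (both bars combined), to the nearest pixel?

5:4 (1.250) < 4:3 (1.333), so the master fills the height.
That makes the image 6716.2500 px wide (5373 × 5/4).
Black = 7164 − 6716.2500 = 447.7500 px.
Bar area = 447.7500 × 5373 ≈ 2405761 px.

2405761 pixels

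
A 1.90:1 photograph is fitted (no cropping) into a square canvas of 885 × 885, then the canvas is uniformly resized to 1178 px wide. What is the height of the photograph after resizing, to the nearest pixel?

At 885×885 the photograph is width-limited, so height = 885 / 1.900 ≈ 465.79 px.
The frame scales by 1178/885 = 1.3311; 465.79 × 1.3311 ≈ 620.00 px.

620 px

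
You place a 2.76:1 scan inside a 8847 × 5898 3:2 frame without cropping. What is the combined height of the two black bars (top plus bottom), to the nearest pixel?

2693 px

Since 2.760 > 1.500, the scan is width-limited.
That makes the image 3205.43 px tall (8847 / 2.760).
Leftover height: 5898 − 3205.43 = 2692.57 px.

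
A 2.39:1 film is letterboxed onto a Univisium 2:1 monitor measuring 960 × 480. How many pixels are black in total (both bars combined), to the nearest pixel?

Since 2.390 > 2.000, the film is width-limited.
The film is 960 / 2.390 ≈ 401.6736 px tall.
480 − 401.6736 = 78.3264 px of bars.
Across the 960-px span: 78.3264 × 960 ≈ 75193 px.

75193 pixels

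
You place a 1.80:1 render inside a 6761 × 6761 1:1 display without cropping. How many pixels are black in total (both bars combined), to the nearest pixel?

1.80:1 is wider than 1:1, so it spans the full width.
That makes the image 3756.1111 px tall (6761 / 1.800).
Black = 6761 − 3756.1111 = 3004.8889 px.
That's 3004.8889 × 6761 ≈ 20316054 black pixels.

20316054 pixels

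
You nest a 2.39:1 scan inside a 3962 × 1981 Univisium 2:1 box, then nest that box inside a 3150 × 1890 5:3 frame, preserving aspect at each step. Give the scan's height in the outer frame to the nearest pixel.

Inside the 3962×1981 canvas the scan is width-limited at 3962.00 × 1657.74.
Univisium 2:1 in 3150×1890: fills the width, so the intermediate becomes 3150.00 × 1575.00 — a scale of ×0.7951.
The scan scales with it: height 1657.74 × 0.7951 ≈ 1317.99.

1318 px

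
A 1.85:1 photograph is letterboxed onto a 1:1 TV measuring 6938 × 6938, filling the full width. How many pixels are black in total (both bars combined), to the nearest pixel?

Content height = 6938 / 1.850 ≈ 3750.2703 px.
Black = 6938 − 3750.2703 = 3187.7297 px.
Bar area = 3187.7297 × 6938 ≈ 22116469 px.

22116469 pixels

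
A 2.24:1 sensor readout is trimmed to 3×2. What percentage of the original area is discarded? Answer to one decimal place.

33.0%

Going from 2.24:1 to 3×2 means cutting width while keeping height.
Fraction kept = (1.500)/(2.240) ≈ 66.96%, so 33.04% is lost.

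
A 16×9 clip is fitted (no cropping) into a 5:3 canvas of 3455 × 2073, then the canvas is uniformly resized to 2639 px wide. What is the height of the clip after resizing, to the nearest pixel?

In the 3455×2073 frame the clip fills the width: height = 3455 × 9/16 ≈ 1943.44 px.
Scaling 3455 → 2639 is ×0.7638, so the height becomes 1943.44 × 0.7638 ≈ 1484.44 px.

1484 px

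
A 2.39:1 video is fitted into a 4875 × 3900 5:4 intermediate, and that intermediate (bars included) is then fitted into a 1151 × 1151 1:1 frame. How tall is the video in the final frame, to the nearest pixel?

482 px

First fit — 2.39:1 into 4875×3900 spans the width: 4875.00 × 2039.75.
5:4 in 1151×1151: fills the width, so the intermediate becomes 1151.00 × 920.80 — a scale of ×0.2361.
The video scales with it: height 2039.75 × 0.2361 ≈ 481.59.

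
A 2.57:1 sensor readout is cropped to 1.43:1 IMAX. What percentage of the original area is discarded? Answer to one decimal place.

Going from 2.57:1 to 1.43:1 IMAX means cutting width while keeping height.
Fraction kept = (1.430)/(2.570) ≈ 55.64%, so 44.36% is lost.

44.4%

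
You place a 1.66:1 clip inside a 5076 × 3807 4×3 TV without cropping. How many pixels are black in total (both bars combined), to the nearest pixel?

3802780 pixels

1.66:1 is wider than 4×3, so it spans the full width.
That makes the image 3057.8313 px tall (5076 / 1.660).
Leftover height: 3807 − 3057.8313 = 749.1687 px.
That's 749.1687 × 5076 ≈ 3802780 black pixels.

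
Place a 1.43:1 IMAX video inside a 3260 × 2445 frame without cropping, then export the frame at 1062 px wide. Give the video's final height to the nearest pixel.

743 px

In the 3260×2445 frame the video fills the width: height = 3260 / 1.430 ≈ 2279.72 px.
Resizing to 1062 px wide multiplies everything by 0.3258: 2279.72 → 742.66 px.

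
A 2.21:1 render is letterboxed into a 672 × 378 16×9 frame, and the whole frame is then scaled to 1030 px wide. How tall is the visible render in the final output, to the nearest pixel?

466 px

Fitted into 672×378, the render spans the width; its height is 672 / 2.210 ≈ 304.07 px.
The frame scales by 1030/672 = 1.5327; 304.07 × 1.5327 ≈ 466.06 px.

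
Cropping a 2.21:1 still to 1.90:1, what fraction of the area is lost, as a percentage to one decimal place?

1.90:1 is narrower than 2.21:1, so the crop keeps the full height and trims the width.
(1.900)/(2.210) ≈ 0.860 of the area survives, leaving 14.03% discarded.

14.0%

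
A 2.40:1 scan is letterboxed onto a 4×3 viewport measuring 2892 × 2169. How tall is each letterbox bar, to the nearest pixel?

482 px

2.40:1 (2.400) > 4×3 (1.333), so the scan fills the width.
The scan is 2892 / 2.400 ≈ 1205.00 px tall.
Leftover height: 2169 − 1205.00 = 964.00 px → 482.00 each side.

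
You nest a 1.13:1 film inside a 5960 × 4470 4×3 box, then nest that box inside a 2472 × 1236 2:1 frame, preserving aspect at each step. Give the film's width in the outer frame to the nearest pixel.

1.13:1 in 5960×4470: fills the height, so the film is 5051.10 × 4470.00.
The 4×3 canvas is height-limited in 2472×1236, giving 1648.00 × 1236.00; scale factor 0.2765.
Applying the same ×0.2765: 5051.10 → 1396.68.

1397 px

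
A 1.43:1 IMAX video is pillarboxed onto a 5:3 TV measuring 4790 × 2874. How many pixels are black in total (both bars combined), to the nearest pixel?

1954837 pixels

1.43:1 IMAX (1.430) < 5:3 (1.667), so the video fills the height.
That makes the image 4109.8200 px wide (2874 × 1.430).
Leftover width: 4790 − 4109.8200 = 680.1800 px.
Across the 2874-px span: 680.1800 × 2874 ≈ 1954837 px.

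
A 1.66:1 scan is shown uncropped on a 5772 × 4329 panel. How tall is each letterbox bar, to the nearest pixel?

426 px

1.66:1 is wider than 4:3, so it spans the full width.
The scan is 5772 / 1.660 ≈ 3477.11 px tall.
Leftover height: 4329 − 3477.11 = 851.89 px → 425.95 each side.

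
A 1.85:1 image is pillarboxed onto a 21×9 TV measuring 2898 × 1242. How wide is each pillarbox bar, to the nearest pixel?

300 px

1.85:1 (1.850) < 21×9 (2.333), so the image fills the height.
Content width = 1242 × 1.850 ≈ 2297.70 px.
Black = 2898 − 2297.70 = 600.30 px, or 300.15 per bar.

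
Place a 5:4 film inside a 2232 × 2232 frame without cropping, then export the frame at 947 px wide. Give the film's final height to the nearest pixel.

At 2232×2232 the film is width-limited, so height = 2232 × 4/5 ≈ 1785.60 px.
The frame scales by 947/2232 = 0.4243; 1785.60 × 0.4243 ≈ 757.60 px.

758 px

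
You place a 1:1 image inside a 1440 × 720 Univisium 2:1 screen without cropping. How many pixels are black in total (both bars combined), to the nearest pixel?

518400 pixels

Since 1.000 < 2.000, the image is height-limited.
The image is 720 × 1/1 ≈ 720.0000 px wide.
Black = 1440 − 720.0000 = 720.0000 px.
Bar area = 720.0000 × 720 ≈ 518400 px.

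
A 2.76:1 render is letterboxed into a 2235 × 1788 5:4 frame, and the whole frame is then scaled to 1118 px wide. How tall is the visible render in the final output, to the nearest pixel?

In the 2235×1788 frame the render fills the width: height = 2235 / 2.760 ≈ 809.78 px.
The frame scales by 1118/2235 = 0.5002; 809.78 × 0.5002 ≈ 405.07 px.

405 px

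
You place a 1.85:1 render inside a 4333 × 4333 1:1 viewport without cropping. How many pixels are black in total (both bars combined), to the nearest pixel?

Since 1.850 > 1.000, the render is width-limited.
The render is 4333 / 1.850 ≈ 2342.1622 px tall.
Black = 4333 − 2342.1622 = 1990.8378 px.
Bar area = 1990.8378 × 4333 ≈ 8626300 px.

8626300 pixels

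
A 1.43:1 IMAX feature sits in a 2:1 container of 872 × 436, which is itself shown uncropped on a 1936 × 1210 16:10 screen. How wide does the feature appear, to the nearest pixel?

1.43:1 IMAX in 872×436: fills the height, so the feature is 623.48 × 436.00.
2:1 in 1936×1210: fills the width, so the intermediate becomes 1936.00 × 968.00 — a scale of ×2.2202.
Applying the same ×2.2202: 623.48 → 1384.24.

1384 px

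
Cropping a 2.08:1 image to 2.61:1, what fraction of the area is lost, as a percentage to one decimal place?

Going from 2.08:1 to 2.61:1 means cutting height while keeping width.
Area ratio = (2.080)/(2.610) = 79.69%; the remaining 20.31% is cropped out.

20.3%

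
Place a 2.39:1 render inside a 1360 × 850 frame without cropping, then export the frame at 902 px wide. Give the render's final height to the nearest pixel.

377 px

At 1360×850 the render is width-limited, so height = 1360 / 2.390 ≈ 569.04 px.
Resizing to 902 px wide multiplies everything by 0.6632: 569.04 → 377.41 px.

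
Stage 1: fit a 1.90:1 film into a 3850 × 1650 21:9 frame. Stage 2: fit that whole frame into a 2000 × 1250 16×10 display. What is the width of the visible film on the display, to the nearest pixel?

First fit — 1.90:1 into 3850×1650 spans the height: 3135.00 × 1650.00.
Second fit — the 21:9 canvas into 2000×1250 spans the width: 2000.00 × 857.14 (×0.5195 from 3850×1650).
Applying the same ×0.5195: 3135.00 → 1628.57.

1629 px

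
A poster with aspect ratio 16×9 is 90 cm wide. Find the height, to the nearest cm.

Height = 90·9/16 = 50.62.

51 cm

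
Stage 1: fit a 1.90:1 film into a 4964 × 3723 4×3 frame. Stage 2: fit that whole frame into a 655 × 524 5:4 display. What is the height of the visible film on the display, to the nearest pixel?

Inside the 4964×3723 canvas the film is width-limited at 4964.00 × 2612.63.
The 4×3 canvas is width-limited in 655×524, giving 655.00 × 491.25; scale factor 0.1320.
So the film's height is 2612.63 × 0.1320 ≈ 344.74.

345 px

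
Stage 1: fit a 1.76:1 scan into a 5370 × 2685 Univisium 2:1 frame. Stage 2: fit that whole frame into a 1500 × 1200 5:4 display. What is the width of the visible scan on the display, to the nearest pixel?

Inside the 5370×2685 canvas the scan is height-limited at 4725.60 × 2685.00.
Univisium 2:1 in 1500×1200: fills the width, so the intermediate becomes 1500.00 × 750.00 — a scale of ×0.2793.
So the scan's width is 4725.60 × 0.2793 ≈ 1320.00.

1320 px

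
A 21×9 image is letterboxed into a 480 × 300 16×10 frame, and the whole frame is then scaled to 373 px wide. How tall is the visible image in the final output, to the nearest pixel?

160 px

Fitted into 480×300, the image spans the width; its height is 480 × 9/21 ≈ 205.71 px.
The frame scales by 373/480 = 0.7771; 205.71 × 0.7771 ≈ 159.86 px.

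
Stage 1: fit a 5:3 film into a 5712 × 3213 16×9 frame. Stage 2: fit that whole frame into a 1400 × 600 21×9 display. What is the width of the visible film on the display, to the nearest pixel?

5:3 in 5712×3213: fills the height, so the film is 5355.00 × 3213.00.
16×9 in 1400×600: fills the height, so the intermediate becomes 1066.67 × 600.00 — a scale of ×0.1867.
So the film's width is 5355.00 × 0.1867 ≈ 1000.00.

1000 px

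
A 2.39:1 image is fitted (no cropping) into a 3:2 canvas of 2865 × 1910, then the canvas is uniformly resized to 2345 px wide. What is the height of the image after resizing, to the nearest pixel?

At 2865×1910 the image is width-limited, so height = 2865 / 2.390 ≈ 1198.74 px.
The frame scales by 2345/2865 = 0.8185; 1198.74 × 0.8185 ≈ 981.17 px.

981 px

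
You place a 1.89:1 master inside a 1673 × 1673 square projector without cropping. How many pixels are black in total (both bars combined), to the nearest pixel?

1.89:1 is wider than square, so it spans the full width.
The master is 1673 / 1.890 ≈ 885.1852 px tall.
1673 − 885.1852 = 787.8148 px of bars.
Across the 1673-px span: 787.8148 × 1673 ≈ 1318014 px.

1318014 pixels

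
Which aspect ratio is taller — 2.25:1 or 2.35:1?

2.25:1

2.25 and 2.35; 2.35 > 2.25. The smaller width-to-height ratio is the taller frame.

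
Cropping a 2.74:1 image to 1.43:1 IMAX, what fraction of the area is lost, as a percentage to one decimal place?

47.8%

1.43:1 IMAX is narrower than 2.74:1, so the crop keeps the full height and trims the width.
Area ratio = (1.430)/(2.740) = 52.19%; the remaining 47.81% is cropped out.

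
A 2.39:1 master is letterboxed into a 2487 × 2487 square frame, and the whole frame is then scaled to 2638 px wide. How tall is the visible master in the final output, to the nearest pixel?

Fitted into 2487×2487, the master spans the width; its height is 2487 / 2.390 ≈ 1040.59 px.
The frame scales by 2638/2487 = 1.0607; 1040.59 × 1.0607 ≈ 1103.77 px.

1104 px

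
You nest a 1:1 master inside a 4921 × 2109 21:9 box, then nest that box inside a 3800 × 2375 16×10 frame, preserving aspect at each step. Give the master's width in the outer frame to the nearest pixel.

First fit — 1:1 into 4921×2109 spans the height: 2109.00 × 2109.00.
Second fit — the 21:9 canvas into 3800×2375 spans the width: 3800.00 × 1628.57 (×0.7722 from 4921×2109).
Applying the same ×0.7722: 2109.00 → 1628.57.

1629 px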